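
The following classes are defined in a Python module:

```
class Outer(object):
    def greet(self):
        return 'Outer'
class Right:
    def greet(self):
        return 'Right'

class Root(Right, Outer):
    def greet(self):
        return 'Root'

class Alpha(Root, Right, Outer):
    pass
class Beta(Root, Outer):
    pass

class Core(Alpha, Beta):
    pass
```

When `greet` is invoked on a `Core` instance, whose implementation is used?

Root

L[Core] = Core + merge(L[Alpha], L[Beta], [Alpha Beta])
  take Alpha:  [Alpha Root Right Outer object] + [Beta Root Right Outer object] + [Alpha Beta]
  take Beta:  [Root Right Outer object] + [Beta Root Right Outer object] + [Beta]
  take Root:  [Root Right Outer object] + [Root Right Outer object]
  take Right:  [Right Outer object] + [Right Outer object]
  take Outer:  [Outer object] + [Outer object]
  take object:  [object] + [object]
MRO: Core Alpha Beta Root Right Outer object
greet is defined in: Outer, Right, Root. First along the MRO is Root.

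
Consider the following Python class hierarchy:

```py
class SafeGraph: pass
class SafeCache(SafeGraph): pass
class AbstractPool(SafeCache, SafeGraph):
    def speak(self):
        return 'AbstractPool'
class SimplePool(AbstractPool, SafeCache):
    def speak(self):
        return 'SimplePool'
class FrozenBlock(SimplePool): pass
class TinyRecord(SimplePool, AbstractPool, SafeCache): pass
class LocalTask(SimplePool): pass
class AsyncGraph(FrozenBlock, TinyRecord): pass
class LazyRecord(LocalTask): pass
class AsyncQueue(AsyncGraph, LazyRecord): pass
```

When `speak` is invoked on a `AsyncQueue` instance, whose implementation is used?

L[AsyncQueue] = AsyncQueue + merge(L[AsyncGraph], L[LazyRecord], [AsyncGraph LazyRecord])
  take AsyncGraph:  [AsyncGraph FrozenBlock TinyRecord SimplePool AbstractPool SafeCache SafeGraph object] + [LazyRecord LocalTask SimplePool AbstractPool SafeCache SafeGraph object] + [AsyncGraph LazyRecord]
  take FrozenBlock:  [FrozenBlock TinyRecord SimplePool AbstractPool SafeCache SafeGraph object] + [LazyRecord LocalTask SimplePool AbstractPool SafeCache SafeGraph object] + [LazyRecord]
  take TinyRecord:  [TinyRecord SimplePool AbstractPool SafeCache SafeGraph object] + [LazyRecord LocalTask SimplePool AbstractPool SafeCache SafeGraph object] + [LazyRecord]
  take LazyRecord:  [SimplePool AbstractPool SafeCache SafeGraph object] + [LazyRecord LocalTask SimplePool AbstractPool SafeCache SafeGraph object] + [LazyRecord]
  take LocalTask:  [SimplePool AbstractPool SafeCache SafeGraph object] + [LocalTask SimplePool AbstractPool SafeCache SafeGraph object]
  take SimplePool:  [SimplePool AbstractPool SafeCache SafeGraph object] + [SimplePool AbstractPool SafeCache SafeGraph object]
  take AbstractPool:  [AbstractPool SafeCache SafeGraph object] + [AbstractPool SafeCache SafeGraph object]
  take SafeCache:  [SafeCache SafeGraph object] + [SafeCache SafeGraph object]
  take SafeGraph:  [SafeGraph object] + [SafeGraph object]
  take object:  [object] + [object]
MRO: AsyncQueue AsyncGraph FrozenBlock TinyRecord LazyRecord LocalTask SimplePool AbstractPool SafeCache SafeGraph object
speak is defined in: AbstractPool, SimplePool. First along the MRO is SimplePool.

SimplePool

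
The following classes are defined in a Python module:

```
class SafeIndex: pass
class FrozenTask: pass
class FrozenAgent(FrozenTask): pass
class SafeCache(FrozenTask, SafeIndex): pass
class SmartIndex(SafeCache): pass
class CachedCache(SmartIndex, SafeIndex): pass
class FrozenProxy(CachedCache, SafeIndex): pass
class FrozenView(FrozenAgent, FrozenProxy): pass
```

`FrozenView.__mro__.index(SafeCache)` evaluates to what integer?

L[FrozenView] = FrozenView + merge(L[FrozenAgent], L[FrozenProxy], [FrozenAgent FrozenProxy])
  take FrozenAgent:  [FrozenAgent FrozenTask object] + [FrozenProxy CachedCache SmartIndex SafeCache FrozenTask SafeIndex object] + [FrozenAgent FrozenProxy]
  take FrozenProxy:  [FrozenTask object] + [FrozenProxy CachedCache SmartIndex SafeCache FrozenTask SafeIndex object] + [FrozenProxy]
  take CachedCache:  [FrozenTask object] + [CachedCache SmartIndex SafeCache FrozenTask SafeIndex object]
  take SmartIndex:  [FrozenTask object] + [SmartIndex SafeCache FrozenTask SafeIndex object]
  take SafeCache:  [FrozenTask object] + [SafeCache FrozenTask SafeIndex object]
  take FrozenTask:  [FrozenTask object] + [FrozenTask SafeIndex object]
  take SafeIndex:  [object] + [SafeIndex object]
  take object:  [object] + [object]
MRO: FrozenView FrozenAgent FrozenProxy CachedCache SmartIndex SafeCache FrozenTask SafeIndex object
SafeCache sits at index 5.

5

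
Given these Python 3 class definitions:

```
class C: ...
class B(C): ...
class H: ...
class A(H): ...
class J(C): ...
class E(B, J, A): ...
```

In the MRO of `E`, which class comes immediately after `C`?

A

L[E] = E + merge(L[B], L[J], L[A], [B J A])
  take B:  [B C object] + [J C object] + [A H object] + [B J A]
  take J:  [C object] + [J C object] + [A H object] + [J A]
  take C:  [C object] + [C object] + [A H object] + [A]
  take A:  [object] + [object] + [A H object] + [A]
  take H:  [object] + [object] + [H object]
  take object:  [object] + [object] + [object]
MRO: E B J C A H object
C is at position 3; next is A.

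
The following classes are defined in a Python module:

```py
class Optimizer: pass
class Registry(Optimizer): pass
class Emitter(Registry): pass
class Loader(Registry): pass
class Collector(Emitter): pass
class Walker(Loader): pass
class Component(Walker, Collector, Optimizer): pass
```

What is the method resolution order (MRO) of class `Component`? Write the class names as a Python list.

L[Component] = Component + merge(L[Walker], L[Collector], L[Optimizer], [Walker Collector Optimizer])
  take Walker:  [Walker Loader Registry Optimizer object] + [Collector Emitter Registry Optimizer object] + [Optimizer object] + [Walker Collector Optimizer]
  take Loader:  [Loader Registry Optimizer object] + [Collector Emitter Registry Optimizer object] + [Optimizer object] + [Collector Optimizer]
  take Collector:  [Registry Optimizer object] + [Collector Emitter Registry Optimizer object] + [Optimizer object] + [Collector Optimizer]
  take Emitter:  [Registry Optimizer object] + [Emitter Registry Optimizer object] + [Optimizer object] + [Optimizer]
  take Registry:  [Registry Optimizer object] + [Registry Optimizer object] + [Optimizer object] + [Optimizer]
  take Optimizer:  [Optimizer object] + [Optimizer object] + [Optimizer object] + [Optimizer]
  take object:  [object] + [object] + [object]

[Component, Walker, Loader, Collector, Emitter, Registry, Optimizer, object]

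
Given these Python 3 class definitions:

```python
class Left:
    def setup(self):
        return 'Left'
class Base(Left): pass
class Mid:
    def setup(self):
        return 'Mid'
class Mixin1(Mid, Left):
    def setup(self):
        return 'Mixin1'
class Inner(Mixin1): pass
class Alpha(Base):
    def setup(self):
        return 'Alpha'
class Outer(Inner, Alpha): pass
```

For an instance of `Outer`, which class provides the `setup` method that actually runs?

L[Outer] = Outer + merge(L[Inner], L[Alpha], [Inner Alpha])
  take Inner:  [Inner Mixin1 Mid Left object] + [Alpha Base Left object] + [Inner Alpha]
  take Mixin1:  [Mixin1 Mid Left object] + [Alpha Base Left object] + [Alpha]
  take Mid:  [Mid Left object] + [Alpha Base Left object] + [Alpha]
  take Alpha:  [Left object] + [Alpha Base Left object] + [Alpha]
  take Base:  [Left object] + [Base Left object]
  take Left:  [Left object] + [Left object]
  take object:  [object] + [object]
MRO: Outer Inner Mixin1 Mid Alpha Base Left object
setup is defined in: Alpha, Left, Mid, Mixin1. First along the MRO is Mixin1.

Mixin1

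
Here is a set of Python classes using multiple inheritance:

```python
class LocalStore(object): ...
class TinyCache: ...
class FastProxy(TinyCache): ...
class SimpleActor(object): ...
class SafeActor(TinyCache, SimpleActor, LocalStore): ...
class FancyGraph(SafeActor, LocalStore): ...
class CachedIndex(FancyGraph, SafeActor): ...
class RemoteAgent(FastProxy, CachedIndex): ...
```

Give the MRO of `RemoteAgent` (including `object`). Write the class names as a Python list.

[RemoteAgent, FastProxy, CachedIndex, FancyGraph, SafeActor, TinyCache, SimpleActor, LocalStore, object]

L[RemoteAgent] = RemoteAgent + merge(L[FastProxy], L[CachedIndex], [FastProxy CachedIndex])
  take FastProxy:  [FastProxy TinyCache object] + [CachedIndex FancyGraph SafeActor TinyCache SimpleActor LocalStore object] + [FastProxy CachedIndex]
  take CachedIndex:  [TinyCache object] + [CachedIndex FancyGraph SafeActor TinyCache SimpleActor LocalStore object] + [CachedIndex]
  take FancyGraph:  [TinyCache object] + [FancyGraph SafeActor TinyCache SimpleActor LocalStore object]
  take SafeActor:  [TinyCache object] + [SafeActor TinyCache SimpleActor LocalStore object]
  take TinyCache:  [TinyCache object] + [TinyCache SimpleActor LocalStore object]
  take SimpleActor:  [object] + [SimpleActor LocalStore object]
  take LocalStore:  [object] + [LocalStore object]
  take object:  [object] + [object]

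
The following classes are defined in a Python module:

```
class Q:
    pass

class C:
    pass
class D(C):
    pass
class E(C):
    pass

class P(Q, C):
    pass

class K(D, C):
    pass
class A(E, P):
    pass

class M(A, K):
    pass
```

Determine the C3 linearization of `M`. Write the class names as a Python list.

[M, A, E, P, Q, K, D, C, object]

L[M] = M + merge(L[A], L[K], [A K])
  take A:  [A E P Q C object] + [K D C object] + [A K]
  take E:  [E P Q C object] + [K D C object] + [K]
  take P:  [P Q C object] + [K D C object] + [K]
  take Q:  [Q C object] + [K D C object] + [K]
  take K:  [C object] + [K D C object] + [K]
  take D:  [C object] + [D C object]
  take C:  [C object] + [C object]
  take object:  [object] + [object]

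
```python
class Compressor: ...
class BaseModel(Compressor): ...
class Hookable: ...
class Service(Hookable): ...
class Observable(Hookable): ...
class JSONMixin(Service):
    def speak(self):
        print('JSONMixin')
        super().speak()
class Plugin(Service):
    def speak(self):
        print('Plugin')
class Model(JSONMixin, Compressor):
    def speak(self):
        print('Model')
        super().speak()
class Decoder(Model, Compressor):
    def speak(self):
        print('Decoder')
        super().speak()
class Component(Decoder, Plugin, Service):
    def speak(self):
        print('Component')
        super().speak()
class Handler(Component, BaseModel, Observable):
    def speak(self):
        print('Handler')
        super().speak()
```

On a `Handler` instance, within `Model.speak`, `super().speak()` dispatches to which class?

L[Handler] = Handler + merge(L[Component], L[BaseModel], L[Observable], [Component BaseModel Observable])
  take Component:  [Component Decoder Model JSONMixin Plugin Service Hookable Compressor object] + [BaseModel Compressor object] + [Observable Hookable object] + [Component BaseModel Observable]
  take Decoder:  [Decoder Model JSONMixin Plugin Service Hookable Compressor object] + [BaseModel Compressor object] + [Observable Hookable object] + [BaseModel Observable]
  take Model:  [Model JSONMixin Plugin Service Hookable Compressor object] + [BaseModel Compressor object] + [Observable Hookable object] + [BaseModel Observable]
  take JSONMixin:  [JSONMixin Plugin Service Hookable Compressor object] + [BaseModel Compressor object] + [Observable Hookable object] + [BaseModel Observable]
  take Plugin:  [Plugin Service Hookable Compressor object] + [BaseModel Compressor object] + [Observable Hookable object] + [BaseModel Observable]
  take Service:  [Service Hookable Compressor object] + [BaseModel Compressor object] + [Observable Hookable object] + [BaseModel Observable]
  take BaseModel:  [Hookable Compressor object] + [BaseModel Compressor object] + [Observable Hookable object] + [BaseModel Observable]
  take Observable:  [Hookable Compressor object] + [Compressor object] + [Observable Hookable object] + [Observable]
  take Hookable:  [Hookable Compressor object] + [Compressor object] + [Hookable object]
  take Compressor:  [Compressor object] + [Compressor object] + [object]
  take object:  [object] + [object] + [object]
MRO: Handler Component Decoder Model JSONMixin Plugin Service BaseModel Observable Hookable Compressor object
super() in Model.speak on a Handler instance goes to the class after Model in Handler's MRO: JSONMixin.

JSONMixin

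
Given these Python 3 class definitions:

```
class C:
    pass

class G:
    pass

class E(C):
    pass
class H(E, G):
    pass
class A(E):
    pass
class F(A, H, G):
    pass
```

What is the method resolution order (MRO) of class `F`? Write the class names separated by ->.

L[F] = F + merge(L[A], L[H], L[G], [A H G])
  take A:  [A E C object] + [H E C G object] + [G object] + [A H G]
  take H:  [E C object] + [H E C G object] + [G object] + [H G]
  take E:  [E C object] + [E C G object] + [G object] + [G]
  take C:  [C object] + [C G object] + [G object] + [G]
  take G:  [object] + [G object] + [G object] + [G]
  take object:  [object] + [object] + [object]

F -> A -> H -> E -> C -> G -> object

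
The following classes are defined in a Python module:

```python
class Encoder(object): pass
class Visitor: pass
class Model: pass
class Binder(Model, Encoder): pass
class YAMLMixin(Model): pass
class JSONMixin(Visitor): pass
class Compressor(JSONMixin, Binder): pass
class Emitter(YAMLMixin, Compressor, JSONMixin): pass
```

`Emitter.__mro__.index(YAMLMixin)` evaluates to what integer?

L[Emitter] = Emitter + merge(L[YAMLMixin], L[Compressor], L[JSONMixin], [YAMLMixin Compressor JSONMixin])
  take YAMLMixin:  [YAMLMixin Model object] + [Compressor JSONMixin Visitor Binder Model Encoder object] + [JSONMixin Visitor object] + [YAMLMixin Compressor JSONMixin]
  take Compressor:  [Model object] + [Compressor JSONMixin Visitor Binder Model Encoder object] + [JSONMixin Visitor object] + [Compressor JSONMixin]
  take JSONMixin:  [Model object] + [JSONMixin Visitor Binder Model Encoder object] + [JSONMixin Visitor object] + [JSONMixin]
  take Visitor:  [Model object] + [Visitor Binder Model Encoder object] + [Visitor object]
  take Binder:  [Model object] + [Binder Model Encoder object] + [object]
  take Model:  [Model object] + [Model Encoder object] + [object]
  take Encoder:  [object] + [Encoder object] + [object]
  take object:  [object] + [object] + [object]
MRO: Emitter YAMLMixin Compressor JSONMixin Visitor Binder Model Encoder object
YAMLMixin sits at index 1.

1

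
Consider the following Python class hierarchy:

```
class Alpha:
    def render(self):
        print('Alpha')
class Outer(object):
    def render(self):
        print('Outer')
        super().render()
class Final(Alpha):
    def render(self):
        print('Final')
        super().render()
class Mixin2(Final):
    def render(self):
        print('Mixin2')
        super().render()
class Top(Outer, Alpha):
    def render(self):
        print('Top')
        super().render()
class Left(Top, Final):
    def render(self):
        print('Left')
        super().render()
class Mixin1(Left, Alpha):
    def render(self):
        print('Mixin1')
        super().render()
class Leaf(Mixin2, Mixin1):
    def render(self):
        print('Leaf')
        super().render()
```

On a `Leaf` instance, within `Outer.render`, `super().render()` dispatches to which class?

Final

L[Leaf] = Leaf + merge(L[Mixin2], L[Mixin1], [Mixin2 Mixin1])
  take Mixin2:  [Mixin2 Final Alpha object] + [Mixin1 Left Top Outer Final Alpha object] + [Mixin2 Mixin1]
  take Mixin1:  [Final Alpha object] + [Mixin1 Left Top Outer Final Alpha object] + [Mixin1]
  take Left:  [Final Alpha object] + [Left Top Outer Final Alpha object]
  take Top:  [Final Alpha object] + [Top Outer Final Alpha object]
  take Outer:  [Final Alpha object] + [Outer Final Alpha object]
  take Final:  [Final Alpha object] + [Final Alpha object]
  take Alpha:  [Alpha object] + [Alpha object]
  take object:  [object] + [object]
MRO: Leaf Mixin2 Mixin1 Left Top Outer Final Alpha object
super() in Outer.render on a Leaf instance goes to the class after Outer in Leaf's MRO: Final.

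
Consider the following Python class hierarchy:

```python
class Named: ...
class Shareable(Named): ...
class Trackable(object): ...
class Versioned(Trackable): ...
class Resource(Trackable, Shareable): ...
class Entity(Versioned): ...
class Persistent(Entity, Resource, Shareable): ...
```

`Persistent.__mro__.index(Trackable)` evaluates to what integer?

L[Persistent] = Persistent + merge(L[Entity], L[Resource], L[Shareable], [Entity Resource Shareable])
  take Entity:  [Entity Versioned Trackable object] + [Resource Trackable Shareable Named object] + [Shareable Named object] + [Entity Resource Shareable]
  take Versioned:  [Versioned Trackable object] + [Resource Trackable Shareable Named object] + [Shareable Named object] + [Resource Shareable]
  take Resource:  [Trackable object] + [Resource Trackable Shareable Named object] + [Shareable Named object] + [Resource Shareable]
  take Trackable:  [Trackable object] + [Trackable Shareable Named object] + [Shareable Named object] + [Shareable]
  take Shareable:  [object] + [Shareable Named object] + [Shareable Named object] + [Shareable]
  take Named:  [object] + [Named object] + [Named object]
  take object:  [object] + [object] + [object]
MRO: Persistent Entity Versioned Resource Trackable Shareable Named object
Trackable sits at index 4.

4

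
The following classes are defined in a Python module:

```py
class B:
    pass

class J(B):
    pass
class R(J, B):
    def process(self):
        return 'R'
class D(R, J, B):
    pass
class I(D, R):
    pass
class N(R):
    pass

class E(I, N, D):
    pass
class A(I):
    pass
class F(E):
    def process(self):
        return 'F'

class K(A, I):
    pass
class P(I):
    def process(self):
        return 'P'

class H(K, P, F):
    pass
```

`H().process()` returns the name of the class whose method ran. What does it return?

L[H] = H + merge(L[K], L[P], L[F], [K P F])
  take K:  [K A I D R J B object] + [P I D R J B object] + [F E I N D R J B object] + [K P F]
  take A:  [A I D R J B object] + [P I D R J B object] + [F E I N D R J B object] + [P F]
  take P:  [I D R J B object] + [P I D R J B object] + [F E I N D R J B object] + [P F]
  take F:  [I D R J B object] + [I D R J B object] + [F E I N D R J B object] + [F]
  take E:  [I D R J B object] + [I D R J B object] + [E I N D R J B object]
  take I:  [I D R J B object] + [I D R J B object] + [I N D R J B object]
  take N:  [D R J B object] + [D R J B object] + [N D R J B object]
  take D:  [D R J B object] + [D R J B object] + [D R J B object]
  take R:  [R J B object] + [R J B object] + [R J B object]
  take J:  [J B object] + [J B object] + [J B object]
  take B:  [B object] + [B object] + [B object]
  take object:  [object] + [object] + [object]
MRO: H K A P F E I N D R J B object
process is defined in: F, P, R. First along the MRO is P.

P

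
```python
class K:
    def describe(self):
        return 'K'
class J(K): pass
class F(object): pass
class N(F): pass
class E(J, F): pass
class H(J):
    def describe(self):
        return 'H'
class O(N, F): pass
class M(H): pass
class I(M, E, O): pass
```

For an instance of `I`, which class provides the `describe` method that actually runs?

H

L[I] = I + merge(L[M], L[E], L[O], [M E O])
  take M:  [M H J K object] + [E J K F object] + [O N F object] + [M E O]
  take H:  [H J K object] + [E J K F object] + [O N F object] + [E O]
  take E:  [J K object] + [E J K F object] + [O N F object] + [E O]
  take J:  [J K object] + [J K F object] + [O N F object] + [O]
  take K:  [K object] + [K F object] + [O N F object] + [O]
  take O:  [object] + [F object] + [O N F object] + [O]
  take N:  [object] + [F object] + [N F object]
  take F:  [object] + [F object] + [F object]
  take object:  [object] + [object] + [object]
MRO: I M H E J K O N F object
describe is defined in: H, K. First along the MRO is H.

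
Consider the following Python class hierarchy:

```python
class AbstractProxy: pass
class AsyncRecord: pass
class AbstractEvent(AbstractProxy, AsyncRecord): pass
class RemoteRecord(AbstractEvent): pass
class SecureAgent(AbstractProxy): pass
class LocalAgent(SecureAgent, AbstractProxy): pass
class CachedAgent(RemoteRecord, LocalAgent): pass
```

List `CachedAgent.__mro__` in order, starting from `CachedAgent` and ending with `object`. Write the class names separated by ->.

L[CachedAgent] = CachedAgent + merge(L[RemoteRecord], L[LocalAgent], [RemoteRecord LocalAgent])
  take RemoteRecord:  [RemoteRecord AbstractEvent AbstractProxy AsyncRecord object] + [LocalAgent SecureAgent AbstractProxy object] + [RemoteRecord LocalAgent]
  take AbstractEvent:  [AbstractEvent AbstractProxy AsyncRecord object] + [LocalAgent SecureAgent AbstractProxy object] + [LocalAgent]
  take LocalAgent:  [AbstractProxy AsyncRecord object] + [LocalAgent SecureAgent AbstractProxy object] + [LocalAgent]
  take SecureAgent:  [AbstractProxy AsyncRecord object] + [SecureAgent AbstractProxy object]
  take AbstractProxy:  [AbstractProxy AsyncRecord object] + [AbstractProxy object]
  take AsyncRecord:  [AsyncRecord object] + [object]
  take object:  [object] + [object]

CachedAgent -> RemoteRecord -> AbstractEvent -> LocalAgent -> SecureAgent -> AbstractProxy -> AsyncRecord -> object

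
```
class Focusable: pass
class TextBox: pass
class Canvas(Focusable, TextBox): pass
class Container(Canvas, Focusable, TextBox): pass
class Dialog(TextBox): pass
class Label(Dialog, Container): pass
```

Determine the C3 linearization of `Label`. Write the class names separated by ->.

L[Label] = Label + merge(L[Dialog], L[Container], [Dialog Container])
  take Dialog:  [Dialog TextBox object] + [Container Canvas Focusable TextBox object] + [Dialog Container]
  take Container:  [TextBox object] + [Container Canvas Focusable TextBox object] + [Container]
  take Canvas:  [TextBox object] + [Canvas Focusable TextBox object]
  take Focusable:  [TextBox object] + [Focusable TextBox object]
  take TextBox:  [TextBox object] + [TextBox object]
  take object:  [object] + [object]

Label -> Dialog -> Container -> Canvas -> Focusable -> TextBox -> object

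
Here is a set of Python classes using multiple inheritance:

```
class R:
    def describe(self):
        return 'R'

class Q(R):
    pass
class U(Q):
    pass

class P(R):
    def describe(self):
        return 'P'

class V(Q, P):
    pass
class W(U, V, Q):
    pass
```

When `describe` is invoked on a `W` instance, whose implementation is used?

L[W] = W + merge(L[U], L[V], L[Q], [U V Q])
  take U:  [U Q R object] + [V Q P R object] + [Q R object] + [U V Q]
  take V:  [Q R object] + [V Q P R object] + [Q R object] + [V Q]
  take Q:  [Q R object] + [Q P R object] + [Q R object] + [Q]
  take P:  [R object] + [P R object] + [R object]
  take R:  [R object] + [R object] + [R object]
  take object:  [object] + [object] + [object]
MRO: W U V Q P R object
describe is defined in: P, R. First along the MRO is P.

P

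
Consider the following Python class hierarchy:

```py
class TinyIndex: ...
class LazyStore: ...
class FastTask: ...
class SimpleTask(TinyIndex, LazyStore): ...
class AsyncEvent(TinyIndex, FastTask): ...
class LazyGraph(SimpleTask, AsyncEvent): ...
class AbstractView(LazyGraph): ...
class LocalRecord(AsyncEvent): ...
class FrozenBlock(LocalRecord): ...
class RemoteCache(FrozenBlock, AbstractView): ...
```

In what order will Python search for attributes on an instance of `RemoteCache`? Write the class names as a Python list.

L[RemoteCache] = RemoteCache + merge(L[FrozenBlock], L[AbstractView], [FrozenBlock AbstractView])
  take FrozenBlock:  [FrozenBlock LocalRecord AsyncEvent TinyIndex FastTask object] + [AbstractView LazyGraph SimpleTask AsyncEvent TinyIndex LazyStore FastTask object] + [FrozenBlock AbstractView]
  take LocalRecord:  [LocalRecord AsyncEvent TinyIndex FastTask object] + [AbstractView LazyGraph SimpleTask AsyncEvent TinyIndex LazyStore FastTask object] + [AbstractView]
  take AbstractView:  [AsyncEvent TinyIndex FastTask object] + [AbstractView LazyGraph SimpleTask AsyncEvent TinyIndex LazyStore FastTask object] + [AbstractView]
  take LazyGraph:  [AsyncEvent TinyIndex FastTask object] + [LazyGraph SimpleTask AsyncEvent TinyIndex LazyStore FastTask object]
  take SimpleTask:  [AsyncEvent TinyIndex FastTask object] + [SimpleTask AsyncEvent TinyIndex LazyStore FastTask object]
  take AsyncEvent:  [AsyncEvent TinyIndex FastTask object] + [AsyncEvent TinyIndex LazyStore FastTask object]
  take TinyIndex:  [TinyIndex FastTask object] + [TinyIndex LazyStore FastTask object]
  take LazyStore:  [FastTask object] + [LazyStore FastTask object]
  take FastTask:  [FastTask object] + [FastTask object]
  take object:  [object] + [object]

[RemoteCache, FrozenBlock, LocalRecord, AbstractView, LazyGraph, SimpleTask, AsyncEvent, TinyIndex, LazyStore, FastTask, object]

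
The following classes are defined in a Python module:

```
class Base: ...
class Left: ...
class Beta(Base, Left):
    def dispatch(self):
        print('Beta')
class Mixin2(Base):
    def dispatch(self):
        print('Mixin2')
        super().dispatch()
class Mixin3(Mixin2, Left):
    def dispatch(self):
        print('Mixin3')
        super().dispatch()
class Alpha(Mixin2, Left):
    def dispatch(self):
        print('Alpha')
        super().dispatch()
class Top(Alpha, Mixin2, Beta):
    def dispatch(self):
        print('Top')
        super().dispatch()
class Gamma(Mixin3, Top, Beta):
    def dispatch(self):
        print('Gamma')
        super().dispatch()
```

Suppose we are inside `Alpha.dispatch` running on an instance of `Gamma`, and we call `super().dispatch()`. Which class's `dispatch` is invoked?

Mixin2

L[Gamma] = Gamma + merge(L[Mixin3], L[Top], L[Beta], [Mixin3 Top Beta])
  take Mixin3:  [Mixin3 Mixin2 Base Left object] + [Top Alpha Mixin2 Beta Base Left object] + [Beta Base Left object] + [Mixin3 Top Beta]
  take Top:  [Mixin2 Base Left object] + [Top Alpha Mixin2 Beta Base Left object] + [Beta Base Left object] + [Top Beta]
  take Alpha:  [Mixin2 Base Left object] + [Alpha Mixin2 Beta Base Left object] + [Beta Base Left object] + [Beta]
  take Mixin2:  [Mixin2 Base Left object] + [Mixin2 Beta Base Left object] + [Beta Base Left object] + [Beta]
  take Beta:  [Base Left object] + [Beta Base Left object] + [Beta Base Left object] + [Beta]
  take Base:  [Base Left object] + [Base Left object] + [Base Left object]
  take Left:  [Left object] + [Left object] + [Left object]
  take object:  [object] + [object] + [object]
MRO: Gamma Mixin3 Top Alpha Mixin2 Beta Base Left object
super() in Alpha.dispatch on a Gamma instance goes to the class after Alpha in Gamma's MRO: Mixin2.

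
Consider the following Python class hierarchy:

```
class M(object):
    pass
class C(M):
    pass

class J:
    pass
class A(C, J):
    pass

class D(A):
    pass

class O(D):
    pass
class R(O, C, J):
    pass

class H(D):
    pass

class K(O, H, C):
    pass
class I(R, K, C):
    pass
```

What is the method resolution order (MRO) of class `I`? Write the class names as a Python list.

L[I] = I + merge(L[R], L[K], L[C], [R K C])
  take R:  [R O D A C M J object] + [K O H D A C M J object] + [C M object] + [R K C]
  take K:  [O D A C M J object] + [K O H D A C M J object] + [C M object] + [K C]
  take O:  [O D A C M J object] + [O H D A C M J object] + [C M object] + [C]
  take H:  [D A C M J object] + [H D A C M J object] + [C M object] + [C]
  take D:  [D A C M J object] + [D A C M J object] + [C M object] + [C]
  take A:  [A C M J object] + [A C M J object] + [C M object] + [C]
  take C:  [C M J object] + [C M J object] + [C M object] + [C]
  take M:  [M J object] + [M J object] + [M object]
  take J:  [J object] + [J object] + [object]
  take object:  [object] + [object] + [object]

[I, R, K, O, H, D, A, C, M, J, object]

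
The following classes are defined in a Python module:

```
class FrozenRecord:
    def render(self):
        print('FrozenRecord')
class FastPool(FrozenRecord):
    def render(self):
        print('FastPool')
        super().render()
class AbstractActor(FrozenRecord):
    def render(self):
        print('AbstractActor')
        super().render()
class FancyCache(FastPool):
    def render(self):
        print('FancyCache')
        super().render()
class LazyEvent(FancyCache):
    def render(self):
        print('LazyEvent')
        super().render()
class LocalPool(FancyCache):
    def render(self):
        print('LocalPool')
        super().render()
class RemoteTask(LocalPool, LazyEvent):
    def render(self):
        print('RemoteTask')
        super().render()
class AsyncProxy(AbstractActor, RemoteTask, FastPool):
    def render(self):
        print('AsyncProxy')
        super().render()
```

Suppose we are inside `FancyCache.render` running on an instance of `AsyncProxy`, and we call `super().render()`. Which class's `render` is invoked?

L[AsyncProxy] = AsyncProxy + merge(L[AbstractActor], L[RemoteTask], L[FastPool], [AbstractActor RemoteTask FastPool])
  take AbstractActor:  [AbstractActor FrozenRecord object] + [RemoteTask LocalPool LazyEvent FancyCache FastPool FrozenRecord object] + [FastPool FrozenRecord object] + [AbstractActor RemoteTask FastPool]
  take RemoteTask:  [FrozenRecord object] + [RemoteTask LocalPool LazyEvent FancyCache FastPool FrozenRecord object] + [FastPool FrozenRecord object] + [RemoteTask FastPool]
  take LocalPool:  [FrozenRecord object] + [LocalPool LazyEvent FancyCache FastPool FrozenRecord object] + [FastPool FrozenRecord object] + [FastPool]
  take LazyEvent:  [FrozenRecord object] + [LazyEvent FancyCache FastPool FrozenRecord object] + [FastPool FrozenRecord object] + [FastPool]
  take FancyCache:  [FrozenRecord object] + [FancyCache FastPool FrozenRecord object] + [FastPool FrozenRecord object] + [FastPool]
  take FastPool:  [FrozenRecord object] + [FastPool FrozenRecord object] + [FastPool FrozenRecord object] + [FastPool]
  take FrozenRecord:  [FrozenRecord object] + [FrozenRecord object] + [FrozenRecord object]
  take object:  [object] + [object] + [object]
MRO: AsyncProxy AbstractActor RemoteTask LocalPool LazyEvent FancyCache FastPool FrozenRecord object
super() in FancyCache.render on a AsyncProxy instance goes to the class after FancyCache in AsyncProxy's MRO: FastPool.

FastPool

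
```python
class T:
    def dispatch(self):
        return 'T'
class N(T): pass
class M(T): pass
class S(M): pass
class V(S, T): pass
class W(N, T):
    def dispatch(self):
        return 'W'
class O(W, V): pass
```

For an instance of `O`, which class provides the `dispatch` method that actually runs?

L[O] = O + merge(L[W], L[V], [W V])
  take W:  [W N T object] + [V S M T object] + [W V]
  take N:  [N T object] + [V S M T object] + [V]
  take V:  [T object] + [V S M T object] + [V]
  take S:  [T object] + [S M T object]
  take M:  [T object] + [M T object]
  take T:  [T object] + [T object]
  take object:  [object] + [object]
MRO: O W N V S M T object
dispatch is defined in: T, W. First along the MRO is W.

W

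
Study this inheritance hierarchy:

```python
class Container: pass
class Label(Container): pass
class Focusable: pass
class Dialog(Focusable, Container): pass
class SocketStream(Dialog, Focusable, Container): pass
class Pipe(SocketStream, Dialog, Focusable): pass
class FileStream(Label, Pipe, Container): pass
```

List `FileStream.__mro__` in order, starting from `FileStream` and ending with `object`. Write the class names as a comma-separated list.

FileStream, Label, Pipe, SocketStream, Dialog, Focusable, Container, object

L[FileStream] = FileStream + merge(L[Label], L[Pipe], L[Container], [Label Pipe Container])
  take Label:  [Label Container object] + [Pipe SocketStream Dialog Focusable Container object] + [Container object] + [Label Pipe Container]
  take Pipe:  [Container object] + [Pipe SocketStream Dialog Focusable Container object] + [Container object] + [Pipe Container]
  take SocketStream:  [Container object] + [SocketStream Dialog Focusable Container object] + [Container object] + [Container]
  take Dialog:  [Container object] + [Dialog Focusable Container object] + [Container object] + [Container]
  take Focusable:  [Container object] + [Focusable Container object] + [Container object] + [Container]
  take Container:  [Container object] + [Container object] + [Container object] + [Container]
  take object:  [object] + [object] + [object]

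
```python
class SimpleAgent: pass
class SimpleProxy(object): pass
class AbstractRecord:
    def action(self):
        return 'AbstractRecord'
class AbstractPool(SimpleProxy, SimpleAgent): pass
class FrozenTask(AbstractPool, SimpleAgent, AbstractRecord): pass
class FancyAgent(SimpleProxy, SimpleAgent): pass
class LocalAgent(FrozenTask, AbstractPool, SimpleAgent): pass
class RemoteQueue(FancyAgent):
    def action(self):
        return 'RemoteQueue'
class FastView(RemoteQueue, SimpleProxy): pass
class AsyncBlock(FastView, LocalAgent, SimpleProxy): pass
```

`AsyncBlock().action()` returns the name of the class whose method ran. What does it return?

RemoteQueue

L[AsyncBlock] = AsyncBlock + merge(L[FastView], L[LocalAgent], L[SimpleProxy], [FastView LocalAgent SimpleProxy])
  take FastView:  [FastView RemoteQueue FancyAgent SimpleProxy SimpleAgent object] + [LocalAgent FrozenTask AbstractPool SimpleProxy SimpleAgent AbstractRecord object] + [SimpleProxy object] + [FastView LocalAgent SimpleProxy]
  take RemoteQueue:  [RemoteQueue FancyAgent SimpleProxy SimpleAgent object] + [LocalAgent FrozenTask AbstractPool SimpleProxy SimpleAgent AbstractRecord object] + [SimpleProxy object] + [LocalAgent SimpleProxy]
  take FancyAgent:  [FancyAgent SimpleProxy SimpleAgent object] + [LocalAgent FrozenTask AbstractPool SimpleProxy SimpleAgent AbstractRecord object] + [SimpleProxy object] + [LocalAgent SimpleProxy]
  take LocalAgent:  [SimpleProxy SimpleAgent object] + [LocalAgent FrozenTask AbstractPool SimpleProxy SimpleAgent AbstractRecord object] + [SimpleProxy object] + [LocalAgent SimpleProxy]
  take FrozenTask:  [SimpleProxy SimpleAgent object] + [FrozenTask AbstractPool SimpleProxy SimpleAgent AbstractRecord object] + [SimpleProxy object] + [SimpleProxy]
  take AbstractPool:  [SimpleProxy SimpleAgent object] + [AbstractPool SimpleProxy SimpleAgent AbstractRecord object] + [SimpleProxy object] + [SimpleProxy]
  take SimpleProxy:  [SimpleProxy SimpleAgent object] + [SimpleProxy SimpleAgent AbstractRecord object] + [SimpleProxy object] + [SimpleProxy]
  take SimpleAgent:  [SimpleAgent object] + [SimpleAgent AbstractRecord object] + [object]
  take AbstractRecord:  [object] + [AbstractRecord object] + [object]
  take object:  [object] + [object] + [object]
MRO: AsyncBlock FastView RemoteQueue FancyAgent LocalAgent FrozenTask AbstractPool SimpleProxy SimpleAgent AbstractRecord object
action is defined in: AbstractRecord, RemoteQueue. First along the MRO is RemoteQueue.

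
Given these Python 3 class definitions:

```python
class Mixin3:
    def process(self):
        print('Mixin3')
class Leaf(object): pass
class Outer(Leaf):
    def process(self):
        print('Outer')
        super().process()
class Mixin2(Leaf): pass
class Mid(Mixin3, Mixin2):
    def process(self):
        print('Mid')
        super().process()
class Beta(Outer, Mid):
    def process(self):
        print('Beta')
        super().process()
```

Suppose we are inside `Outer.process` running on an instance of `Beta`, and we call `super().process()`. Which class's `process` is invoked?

L[Beta] = Beta + merge(L[Outer], L[Mid], [Outer Mid])
  take Outer:  [Outer Leaf object] + [Mid Mixin3 Mixin2 Leaf object] + [Outer Mid]
  take Mid:  [Leaf object] + [Mid Mixin3 Mixin2 Leaf object] + [Mid]
  take Mixin3:  [Leaf object] + [Mixin3 Mixin2 Leaf object]
  take Mixin2:  [Leaf object] + [Mixin2 Leaf object]
  take Leaf:  [Leaf object] + [Leaf object]
  take object:  [object] + [object]
MRO: Beta Outer Mid Mixin3 Mixin2 Leaf object
super() in Outer.process on a Beta instance goes to the class after Outer in Beta's MRO: Mid.

Mid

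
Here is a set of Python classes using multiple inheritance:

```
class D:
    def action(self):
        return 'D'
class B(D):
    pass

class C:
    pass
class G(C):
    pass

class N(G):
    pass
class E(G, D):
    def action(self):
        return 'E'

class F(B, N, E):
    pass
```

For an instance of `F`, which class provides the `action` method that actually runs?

E

L[F] = F + merge(L[B], L[N], L[E], [B N E])
  take B:  [B D object] + [N G C object] + [E G C D object] + [B N E]
  take N:  [D object] + [N G C object] + [E G C D object] + [N E]
  take E:  [D object] + [G C object] + [E G C D object] + [E]
  take G:  [D object] + [G C object] + [G C D object]
  take C:  [D object] + [C object] + [C D object]
  take D:  [D object] + [object] + [D object]
  take object:  [object] + [object] + [object]
MRO: F B N E G C D object
action is defined in: D, E. First along the MRO is E.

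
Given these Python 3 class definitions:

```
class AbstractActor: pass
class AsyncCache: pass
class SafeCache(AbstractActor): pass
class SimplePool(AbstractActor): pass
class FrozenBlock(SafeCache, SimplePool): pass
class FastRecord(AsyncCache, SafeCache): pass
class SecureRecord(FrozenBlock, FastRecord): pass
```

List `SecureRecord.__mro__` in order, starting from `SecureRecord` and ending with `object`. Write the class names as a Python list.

[SecureRecord, FrozenBlock, FastRecord, AsyncCache, SafeCache, SimplePool, AbstractActor, object]

L[SecureRecord] = SecureRecord + merge(L[FrozenBlock], L[FastRecord], [FrozenBlock FastRecord])
  take FrozenBlock:  [FrozenBlock SafeCache SimplePool AbstractActor object] + [FastRecord AsyncCache SafeCache AbstractActor object] + [FrozenBlock FastRecord]
  take FastRecord:  [SafeCache SimplePool AbstractActor object] + [FastRecord AsyncCache SafeCache AbstractActor object] + [FastRecord]
  take AsyncCache:  [SafeCache SimplePool AbstractActor object] + [AsyncCache SafeCache AbstractActor object]
  take SafeCache:  [SafeCache SimplePool AbstractActor object] + [SafeCache AbstractActor object]
  take SimplePool:  [SimplePool AbstractActor object] + [AbstractActor object]
  take AbstractActor:  [AbstractActor object] + [AbstractActor object]
  take object:  [object] + [object]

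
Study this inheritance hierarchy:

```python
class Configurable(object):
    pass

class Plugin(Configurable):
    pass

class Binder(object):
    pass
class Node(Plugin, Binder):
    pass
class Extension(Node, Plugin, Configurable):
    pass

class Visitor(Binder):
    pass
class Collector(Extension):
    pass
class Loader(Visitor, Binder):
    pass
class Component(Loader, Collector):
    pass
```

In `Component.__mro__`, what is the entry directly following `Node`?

L[Component] = Component + merge(L[Loader], L[Collector], [Loader Collector])
  take Loader:  [Loader Visitor Binder object] + [Collector Extension Node Plugin Configurable Binder object] + [Loader Collector]
  take Visitor:  [Visitor Binder object] + [Collector Extension Node Plugin Configurable Binder object] + [Collector]
  take Collector:  [Binder object] + [Collector Extension Node Plugin Configurable Binder object] + [Collector]
  take Extension:  [Binder object] + [Extension Node Plugin Configurable Binder object]
  take Node:  [Binder object] + [Node Plugin Configurable Binder object]
  take Plugin:  [Binder object] + [Plugin Configurable Binder object]
  take Configurable:  [Binder object] + [Configurable Binder object]
  take Binder:  [Binder object] + [Binder object]
  take object:  [object] + [object]
MRO: Component Loader Visitor Collector Extension Node Plugin Configurable Binder object
Node is at position 5; next is Plugin.

Plugin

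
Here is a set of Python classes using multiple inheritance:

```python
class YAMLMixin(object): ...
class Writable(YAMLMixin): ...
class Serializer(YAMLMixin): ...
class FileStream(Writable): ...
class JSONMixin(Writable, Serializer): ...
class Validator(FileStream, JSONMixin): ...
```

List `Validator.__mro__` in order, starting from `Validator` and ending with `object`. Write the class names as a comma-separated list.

L[Validator] = Validator + merge(L[FileStream], L[JSONMixin], [FileStream JSONMixin])
  take FileStream:  [FileStream Writable YAMLMixin object] + [JSONMixin Writable Serializer YAMLMixin object] + [FileStream JSONMixin]
  take JSONMixin:  [Writable YAMLMixin object] + [JSONMixin Writable Serializer YAMLMixin object] + [JSONMixin]
  take Writable:  [Writable YAMLMixin object] + [Writable Serializer YAMLMixin object]
  take Serializer:  [YAMLMixin object] + [Serializer YAMLMixin object]
  take YAMLMixin:  [YAMLMixin object] + [YAMLMixin object]
  take object:  [object] + [object]

Validator, FileStream, JSONMixin, Writable, Serializer, YAMLMixin, object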